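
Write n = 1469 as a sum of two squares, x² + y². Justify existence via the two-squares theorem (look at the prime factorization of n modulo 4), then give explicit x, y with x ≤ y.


Step 1: Factor n = 1469 = 13 · 113.
Step 2: Check the mod-4 condition on each prime factor: 13 ≡ 1 (mod 4), exponent 1; 113 ≡ 1 (mod 4), exponent 1.
All primes ≡ 3 (mod 4) appear to even exponent (or don't appear), so by the two-squares theorem n IS expressible as a sum of two squares.
Step 3: Build a representation. Here n = 13 · 113 is a product of primes ≡ 1 (mod 4). Each prime p ≡ 1 (mod 4) is itself a sum of two squares; find a² by testing p − a² for a perfect square:
  13: 13 − 1² = 12, 13 − 2² = 9 = 3² ⇒ 13 = 2² + 3².
  113: 113 − 1² = 112, 113 − 2² = 109, 113 − 3² = 104, 113 − 4² = 97, 113 − 5² = 88, 113 − 6² = 77, 113 − 7² = 64 = 8² ⇒ 113 = 7² + 8².
  Combine using the Brahmagupta–Fibonacci identity (a² + b²)(c² + d²) = (ac − bd)² + (ad + bc)² = (ac + bd)² + (ad − bc)²:
  13 · 113 = 1469: from (2² + 3²)(7² + 8²), take (2·7 − 3·8, 2·8 + 3·7) = (14 − 24, 16 + 21) = (-10, 37); dropping signs (only squares matter) gives (10, 37); check 10² + 37² = 100 + 1369 = 1469 ✓.
Step 4: Order so x ≤ y and verify: 10² + 37² = 100 + 1369 = 1469 = n. ✓

n = 1469 = 10² + 37² (one valid representation with x ≤ y).


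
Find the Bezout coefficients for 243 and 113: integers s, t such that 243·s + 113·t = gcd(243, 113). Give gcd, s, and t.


Euclidean algorithm on (243, 113) — divide until remainder is 0:
  243 = 2 · 113 + 17
  113 = 6 · 17 + 11
  17 = 1 · 11 + 6
  11 = 1 · 6 + 5
  6 = 1 · 5 + 1
  5 = 5 · 1 + 0
gcd(243, 113) = 1.
Track Bezout coefficients alongside the remainders: start with r₀ = 243 = a·1 + b·0 (s = 1, t = 0) and r₁ = 113 = a·0 + b·1 (s = 0, t = 1); each new remainder r_{k+1} = r_{k-1} − q_k·r_k inherits s_{k+1} = s_{k-1} − q_k·s_k, t_{k+1} = t_{k-1} − q_k·t_k, so r_k = a·s_k + b·t_k at every step:
  q = 2: r = 17, s = 1 − 2·0 = 1, t = 0 − 2·1 = -2  (check: 243·1 + 113·(-2) = 17)
  q = 6: r = 11, s = 0 − 6·1 = -6, t = 1 − 6·(-2) = 13  (check: 243·(-6) + 113·13 = 11)
  q = 1: r = 6, s = 1 − 1·(-6) = 7, t = -2 − 1·13 = -15  (check: 243·7 + 113·(-15) = 6)
  q = 1: r = 5, s = -6 − 1·7 = -13, t = 13 − 1·(-15) = 28  (check: 243·(-13) + 113·28 = 5)
  q = 1: r = 1, s = 7 − 1·(-13) = 20, t = -15 − 1·28 = -43  (check: 243·20 + 113·(-43) = 1)
The row with r = 1 (the gcd) gives the Bezout coefficients s = 20, t = -43.
Result: 243 · (20) + 113 · (-43) = 1.

gcd(243, 113) = 1; s = 20, t = -43 (check: 243·20 + 113·(-43) = 1).


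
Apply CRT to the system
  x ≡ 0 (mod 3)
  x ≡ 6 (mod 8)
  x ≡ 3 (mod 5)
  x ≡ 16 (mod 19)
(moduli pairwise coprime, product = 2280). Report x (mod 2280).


Product of moduli M = 3 · 8 · 5 · 19 = 2280.
Merge one congruence at a time:
  Start: x ≡ 0 (mod 3).
  Combine with x ≡ 6 (mod 8); new modulus lcm = 24.
    Write x = 0 + 3·t and substitute into x ≡ 6 (mod 8): 3·t ≡ 6 − 0 = 6 (mod 8).
    The inverse of 3 mod 8 is 3 (since 3·3 = 9 = 1·8 + 1), so t ≡ 3·6 = 18 ≡ 2 (mod 8).
    Then x = 0 + 3·2 = 6, valid modulo lcm(3, 8) = 24: x ≡ 6 (mod 24).
  Combine with x ≡ 3 (mod 5); new modulus lcm = 120.
    Write x = 6 + 24·t and substitute into x ≡ 3 (mod 5): 24·t ≡ 3 − 6 = -3 (mod 5).
    Reduce coefficients mod 5: 4·t ≡ 2 (mod 5).
    The inverse of 4 mod 5 is 4 (since 4·4 = 16 = 3·5 + 1), so t ≡ 4·2 = 8 ≡ 3 (mod 5).
    Then x = 6 + 24·3 = 78, valid modulo lcm(24, 5) = 120: x ≡ 78 (mod 120).
  Combine with x ≡ 16 (mod 19); new modulus lcm = 2280.
    Write x = 78 + 120·t and substitute into x ≡ 16 (mod 19): 120·t ≡ 16 − 78 = -62 (mod 19).
    Reduce coefficients mod 19: 6·t ≡ 14 (mod 19).
    The inverse of 6 mod 19 is 16 (since 6·16 = 96 = 5·19 + 1), so t ≡ 16·14 = 224 ≡ 15 (mod 19).
    Then x = 78 + 120·15 = 1878, valid modulo lcm(120, 19) = 2280: x ≡ 1878 (mod 2280).
Verify against each original: 1878 mod 3 = 0, 1878 mod 8 = 6, 1878 mod 5 = 3, 1878 mod 19 = 16.

x ≡ 1878 (mod 2280).


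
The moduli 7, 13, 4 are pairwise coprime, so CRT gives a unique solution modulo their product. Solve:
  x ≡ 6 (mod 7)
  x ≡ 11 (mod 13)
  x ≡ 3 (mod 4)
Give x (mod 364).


Moduli 7, 13, 4 are pairwise coprime; by CRT there is a unique solution modulo M = 7 · 13 · 4 = 364.
Solve pairwise, accumulating the modulus:
  Start with x ≡ 6 (mod 7).
  Combine with x ≡ 11 (mod 13): since gcd(7, 13) = 1, we get a unique residue mod 91.
    Write x = 6 + 7·t and substitute into x ≡ 11 (mod 13): 7·t ≡ 11 − 6 = 5 (mod 13).
    The inverse of 7 mod 13 is 2 (since 7·2 = 14 = 1·13 + 1), so t ≡ 2·5 = 10 ≡ 10 (mod 13).
    Then x = 6 + 7·10 = 76, valid modulo lcm(7, 13) = 91: x ≡ 76 (mod 91).
  Combine with x ≡ 3 (mod 4): since gcd(91, 4) = 1, we get a unique residue mod 364.
    Write x = 76 + 91·t and substitute into x ≡ 3 (mod 4): 91·t ≡ 3 − 76 = -73 (mod 4).
    Reduce coefficients mod 4: 3·t ≡ 3 (mod 4).
    The inverse of 3 mod 4 is 3 (since 3·3 = 9 = 2·4 + 1), so t ≡ 3·3 = 9 ≡ 1 (mod 4).
    Then x = 76 + 91·1 = 167, valid modulo lcm(91, 4) = 364: x ≡ 167 (mod 364).
Verify: 167 mod 7 = 6 ✓, 167 mod 13 = 11 ✓, 167 mod 4 = 3 ✓.

x ≡ 167 (mod 364).


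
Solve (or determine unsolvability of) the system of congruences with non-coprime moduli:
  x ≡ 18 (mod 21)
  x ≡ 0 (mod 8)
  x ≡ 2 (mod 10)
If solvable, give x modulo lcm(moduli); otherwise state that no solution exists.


Moduli 21, 8, 10 are not pairwise coprime, so CRT works modulo lcm(m_i) when all pairwise compatibility conditions hold.
Pairwise compatibility: gcd(m_i, m_j) must divide a_i - a_j for every pair.
Merge one congruence at a time:
  Start: x ≡ 18 (mod 21).
  Combine with x ≡ 0 (mod 8): gcd(21, 8) = 1; 0 - 18 = -18, which IS divisible by 1, so compatible.
    Write x = 18 + 21·t and substitute into x ≡ 0 (mod 8): 21·t ≡ 0 − 18 = -18 (mod 8).
    Reduce coefficients mod 8: 5·t ≡ 6 (mod 8).
    The inverse of 5 mod 8 is 5 (since 5·5 = 25 = 3·8 + 1), so t ≡ 5·6 = 30 ≡ 6 (mod 8).
    Then x = 18 + 21·6 = 144, valid modulo lcm(21, 8) = 168: x ≡ 144 (mod 168).
  Combine with x ≡ 2 (mod 10): gcd(168, 10) = 2; 2 - 144 = -142, which IS divisible by 2, so compatible.
    Write x = 144 + 168·t and substitute into x ≡ 2 (mod 10): 168·t ≡ 2 − 144 = -142 (mod 10).
    Divide the congruence (and modulus) by g = 2: 84·t ≡ -71 (mod 5).
    Reduce coefficients mod 5: 4·t ≡ 4 (mod 5).
    The inverse of 4 mod 5 is 4 (since 4·4 = 16 = 3·5 + 1), so t ≡ 4·4 = 16 ≡ 1 (mod 5).
    Then x = 144 + 168·1 = 312, valid modulo lcm(168, 10) = 840: x ≡ 312 (mod 840).
Verify: 312 mod 21 = 18, 312 mod 8 = 0, 312 mod 10 = 2.

x ≡ 312 (mod 840).


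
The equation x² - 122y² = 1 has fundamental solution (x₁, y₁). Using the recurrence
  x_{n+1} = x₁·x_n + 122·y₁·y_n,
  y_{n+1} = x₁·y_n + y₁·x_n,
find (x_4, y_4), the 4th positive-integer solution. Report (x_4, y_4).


Step 1: Find the fundamental solution (x₁, y₁) of x² - 122y² = 1.
  Expand √122 as a continued fraction. a₀ = ⌊√122⌋ = 11; iterate m_{k+1} = d_k·a_k − m_k, d_{k+1} = (122 − m_{k+1}²)/d_k, a_{k+1} = ⌊(a₀ + m_{k+1})/d_{k+1}⌋ (starting m₀ = 0, d₀ = 1), with convergents p_k = a_k·p_{k-1} + p_{k-2}, q_k = a_k·q_{k-1} + q_{k-2} (p₋₁ = 1, q₋₁ = 0):
  k = 0: a₀ = 11; p₀/q₀ = 11/1; p₀² − 122·q₀² = 121 − 122 = -1.
  k = 1: m = 11, d = 1, a = ⌊(11 + 11)/1⌋ = 22; p/q = (22·11 + 1)/(22·1 + 0) = 243/22; p² − 122·q² = 59049 − 59048 = 1.
  The first convergent with p² − 122·q² = 1 gives the fundamental solution (x₁, y₁) = (243, 22).
Step 2: Apply the recurrence (x_{n+1}, y_{n+1}) = (x₁x_n + 122y₁y_n, x₁y_n + y₁x_n) repeatedly.
  From (x_1, y_1) = (243, 22): x_2 = 243·243 + 122·22·22 = 118097; y_2 = 243·22 + 22·243 = 10692.
  From (x_2, y_2) = (118097, 10692): x_3 = 243·118097 + 122·22·10692 = 57394899; y_3 = 243·10692 + 22·118097 = 5196290.
  From (x_3, y_3) = (57394899, 5196290): x_4 = 243·57394899 + 122·22·5196290 = 27893802817; y_4 = 243·5196290 + 22·57394899 = 2525386248.
Step 3: Verify x_4² - 122·y_4² = 778064235593677135489 - 778064235593677135488 = 1 (should be 1). ✓

(x_1, y_1) = (243, 22); (x_4, y_4) = (27893802817, 2525386248).


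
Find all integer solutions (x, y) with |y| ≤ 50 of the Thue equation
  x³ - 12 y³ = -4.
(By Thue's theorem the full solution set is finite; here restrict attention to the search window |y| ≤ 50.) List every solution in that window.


The equation is x³ - 12y³ = -4. For fixed y, x³ = 12·y³ − 4, so a solution requires the RHS to be a perfect cube.
Strategy: iterate y from -50 to 50, compute RHS = 12·y³ − 4, and check whether it is a (positive or negative) perfect cube.
Check small values of y:
  y = 0: RHS = -4 is not a perfect cube.
  y = 1: RHS = 8 = (2)³ ⇒ x = 2 works.
  y = -1: RHS = -16 is not a perfect cube.
  y = 2: RHS = 92 is not a perfect cube.
  y = -2: RHS = -100 is not a perfect cube.
  y = 3: RHS = 320 is not a perfect cube.
  y = -3: RHS = -328 is not a perfect cube.
Continuing the search up to |y| = 50 finds no further solutions beyond those listed.
Collected solutions: (2, 1).

Solutions (with |y| ≤ 50): (2, 1).


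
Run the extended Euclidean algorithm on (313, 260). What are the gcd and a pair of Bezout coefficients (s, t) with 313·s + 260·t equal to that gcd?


Euclidean algorithm on (313, 260) — divide until remainder is 0:
  313 = 1 · 260 + 53
  260 = 4 · 53 + 48
  53 = 1 · 48 + 5
  48 = 9 · 5 + 3
  5 = 1 · 3 + 2
  3 = 1 · 2 + 1
  2 = 2 · 1 + 0
gcd(313, 260) = 1.
Track Bezout coefficients alongside the remainders: start with r₀ = 313 = a·1 + b·0 (s = 1, t = 0) and r₁ = 260 = a·0 + b·1 (s = 0, t = 1); each new remainder r_{k+1} = r_{k-1} − q_k·r_k inherits s_{k+1} = s_{k-1} − q_k·s_k, t_{k+1} = t_{k-1} − q_k·t_k, so r_k = a·s_k + b·t_k at every step:
  q = 1: r = 53, s = 1 − 1·0 = 1, t = 0 − 1·1 = -1  (check: 313·1 + 260·(-1) = 53)
  q = 4: r = 48, s = 0 − 4·1 = -4, t = 1 − 4·(-1) = 5  (check: 313·(-4) + 260·5 = 48)
  q = 1: r = 5, s = 1 − 1·(-4) = 5, t = -1 − 1·5 = -6  (check: 313·5 + 260·(-6) = 5)
  q = 9: r = 3, s = -4 − 9·5 = -49, t = 5 − 9·(-6) = 59  (check: 313·(-49) + 260·59 = 3)
  q = 1: r = 2, s = 5 − 1·(-49) = 54, t = -6 − 1·59 = -65  (check: 313·54 + 260·(-65) = 2)
  q = 1: r = 1, s = -49 − 1·54 = -103, t = 59 − 1·(-65) = 124  (check: 313·(-103) + 260·124 = 1)
The row with r = 1 (the gcd) gives the Bezout coefficients s = -103, t = 124.
Result: 313 · (-103) + 260 · (124) = 1.

gcd(313, 260) = 1; s = -103, t = 124 (check: 313·(-103) + 260·124 = 1).


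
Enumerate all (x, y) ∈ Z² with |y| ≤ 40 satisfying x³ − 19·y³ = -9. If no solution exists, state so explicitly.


The equation is x³ - 19y³ = -9. For fixed y, x³ = 19·y³ − 9, so a solution requires the RHS to be a perfect cube.
Strategy: iterate y from -40 to 40, compute RHS = 19·y³ − 9, and check whether it is a (positive or negative) perfect cube.
Check small values of y:
  y = 0: RHS = -9 is not a perfect cube.
  y = 1: RHS = 10 is not a perfect cube.
  y = -1: RHS = -28 is not a perfect cube.
  y = 2: RHS = 143 is not a perfect cube.
  y = -2: RHS = -161 is not a perfect cube.
  y = 3: RHS = 504 is not a perfect cube.
  y = -3: RHS = -522 is not a perfect cube.
Continuing the search up to |y| = 40 finds no solutions either.
No (x, y) in the scanned range satisfies the equation.

No integer solutions with |y| ≤ 40.


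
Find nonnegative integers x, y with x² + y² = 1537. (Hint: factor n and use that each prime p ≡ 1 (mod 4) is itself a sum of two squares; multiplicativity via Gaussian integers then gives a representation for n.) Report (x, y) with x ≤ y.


Step 1: Factor n = 1537 = 29 · 53.
Step 2: Check the mod-4 condition on each prime factor: 29 ≡ 1 (mod 4), exponent 1; 53 ≡ 1 (mod 4), exponent 1.
All primes ≡ 3 (mod 4) appear to even exponent (or don't appear), so by the two-squares theorem n IS expressible as a sum of two squares.
Step 3: Build a representation. Here n = 29 · 53 is a product of primes ≡ 1 (mod 4). Each prime p ≡ 1 (mod 4) is itself a sum of two squares; find a² by testing p − a² for a perfect square:
  29: 29 − 1² = 28, 29 − 2² = 25 = 5² ⇒ 29 = 2² + 5².
  53: 53 − 1² = 52, 53 − 2² = 49 = 7² ⇒ 53 = 2² + 7².
  Combine using the Brahmagupta–Fibonacci identity (a² + b²)(c² + d²) = (ac − bd)² + (ad + bc)² = (ac + bd)² + (ad − bc)²:
  29 · 53 = 1537: from (2² + 5²)(2² + 7²), take (2·2 − 5·7, 2·7 + 5·2) = (4 − 35, 14 + 10) = (-31, 24); dropping signs (only squares matter) gives (31, 24); check 31² + 24² = 961 + 576 = 1537 ✓.
Step 4: Order so x ≤ y and verify: 24² + 31² = 576 + 961 = 1537 = n. ✓

n = 1537 = 24² + 31² (one valid representation with x ≤ y).


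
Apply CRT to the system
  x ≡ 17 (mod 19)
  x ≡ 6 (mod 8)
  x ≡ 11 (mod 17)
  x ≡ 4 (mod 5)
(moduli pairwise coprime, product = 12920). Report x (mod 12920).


Product of moduli M = 19 · 8 · 17 · 5 = 12920.
Merge one congruence at a time:
  Start: x ≡ 17 (mod 19).
  Combine with x ≡ 6 (mod 8); new modulus lcm = 152.
    Write x = 17 + 19·t and substitute into x ≡ 6 (mod 8): 19·t ≡ 6 − 17 = -11 (mod 8).
    Reduce coefficients mod 8: 3·t ≡ 5 (mod 8).
    The inverse of 3 mod 8 is 3 (since 3·3 = 9 = 1·8 + 1), so t ≡ 3·5 = 15 ≡ 7 (mod 8).
    Then x = 17 + 19·7 = 150, valid modulo lcm(19, 8) = 152: x ≡ 150 (mod 152).
  Combine with x ≡ 11 (mod 17); new modulus lcm = 2584.
    Write x = 150 + 152·t and substitute into x ≡ 11 (mod 17): 152·t ≡ 11 − 150 = -139 (mod 17).
    Reduce coefficients mod 17: 16·t ≡ 14 (mod 17).
    The inverse of 16 mod 17 is 16 (since 16·16 = 256 = 15·17 + 1), so t ≡ 16·14 = 224 ≡ 3 (mod 17).
    Then x = 150 + 152·3 = 606, valid modulo lcm(152, 17) = 2584: x ≡ 606 (mod 2584).
  Combine with x ≡ 4 (mod 5); new modulus lcm = 12920.
    Write x = 606 + 2584·t and substitute into x ≡ 4 (mod 5): 2584·t ≡ 4 − 606 = -602 (mod 5).
    Reduce coefficients mod 5: 4·t ≡ 3 (mod 5).
    The inverse of 4 mod 5 is 4 (since 4·4 = 16 = 3·5 + 1), so t ≡ 4·3 = 12 ≡ 2 (mod 5).
    Then x = 606 + 2584·2 = 5774, valid modulo lcm(2584, 5) = 12920: x ≡ 5774 (mod 12920).
Verify against each original: 5774 mod 19 = 17, 5774 mod 8 = 6, 5774 mod 17 = 11, 5774 mod 5 = 4.

x ≡ 5774 (mod 12920).


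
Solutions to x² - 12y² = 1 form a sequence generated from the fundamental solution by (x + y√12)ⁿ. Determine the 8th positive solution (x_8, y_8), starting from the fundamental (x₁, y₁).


Step 1: Find the fundamental solution (x₁, y₁) of x² - 12y² = 1.
  Expand √12 as a continued fraction. a₀ = ⌊√12⌋ = 3; iterate m_{k+1} = d_k·a_k − m_k, d_{k+1} = (12 − m_{k+1}²)/d_k, a_{k+1} = ⌊(a₀ + m_{k+1})/d_{k+1}⌋ (starting m₀ = 0, d₀ = 1), with convergents p_k = a_k·p_{k-1} + p_{k-2}, q_k = a_k·q_{k-1} + q_{k-2} (p₋₁ = 1, q₋₁ = 0):
  k = 0: a₀ = 3; p₀/q₀ = 3/1; p₀² − 12·q₀² = 9 − 12 = -3.
  k = 1: m = 3, d = 3, a = ⌊(3 + 3)/3⌋ = 2; p/q = (2·3 + 1)/(2·1 + 0) = 7/2; p² − 12·q² = 49 − 48 = 1.
  The first convergent with p² − 12·q² = 1 gives the fundamental solution (x₁, y₁) = (7, 2).
Step 2: Apply the recurrence (x_{n+1}, y_{n+1}) = (x₁x_n + 12y₁y_n, x₁y_n + y₁x_n) repeatedly.
  From (x_1, y_1) = (7, 2): x_2 = 7·7 + 12·2·2 = 97; y_2 = 7·2 + 2·7 = 28.
  From (x_2, y_2) = (97, 28): x_3 = 7·97 + 12·2·28 = 1351; y_3 = 7·28 + 2·97 = 390.
  From (x_3, y_3) = (1351, 390): x_4 = 7·1351 + 12·2·390 = 18817; y_4 = 7·390 + 2·1351 = 5432.
  From (x_4, y_4) = (18817, 5432): x_5 = 7·18817 + 12·2·5432 = 262087; y_5 = 7·5432 + 2·18817 = 75658.
  From (x_5, y_5) = (262087, 75658): x_6 = 7·262087 + 12·2·75658 = 3650401; y_6 = 7·75658 + 2·262087 = 1053780.
  From (x_6, y_6) = (3650401, 1053780): x_7 = 7·3650401 + 12·2·1053780 = 50843527; y_7 = 7·1053780 + 2·3650401 = 14677262.
  From (x_7, y_7) = (50843527, 14677262): x_8 = 7·50843527 + 12·2·14677262 = 708158977; y_8 = 7·14677262 + 2·50843527 = 204427888.
Step 3: Verify x_8² - 12·y_8² = 501489136705686529 - 501489136705686528 = 1 (should be 1). ✓

(x_1, y_1) = (7, 2); (x_8, y_8) = (708158977, 204427888).


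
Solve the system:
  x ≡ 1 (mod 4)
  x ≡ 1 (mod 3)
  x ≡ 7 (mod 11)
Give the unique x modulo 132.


Moduli 4, 3, 11 are pairwise coprime; by CRT there is a unique solution modulo M = 4 · 3 · 11 = 132.
Solve pairwise, accumulating the modulus:
  Start with x ≡ 1 (mod 4).
  Combine with x ≡ 1 (mod 3): since gcd(4, 3) = 1, we get a unique residue mod 12.
    Write x = 1 + 4·t and substitute into x ≡ 1 (mod 3): 4·t ≡ 1 − 1 = 0 (mod 3).
    Reduce coefficients mod 3: 1·t ≡ 0 (mod 3).
    So t ≡ 0 (mod 3).
    Then x = 1 + 4·0 = 1, valid modulo lcm(4, 3) = 12: x ≡ 1 (mod 12).
  Combine with x ≡ 7 (mod 11): since gcd(12, 11) = 1, we get a unique residue mod 132.
    Write x = 1 + 12·t and substitute into x ≡ 7 (mod 11): 12·t ≡ 7 − 1 = 6 (mod 11).
    Reduce coefficients mod 11: 1·t ≡ 6 (mod 11).
    So t ≡ 6 (mod 11).
    Then x = 1 + 12·6 = 73, valid modulo lcm(12, 11) = 132: x ≡ 73 (mod 132).
Verify: 73 mod 4 = 1 ✓, 73 mod 3 = 1 ✓, 73 mod 11 = 7 ✓.

x ≡ 73 (mod 132).


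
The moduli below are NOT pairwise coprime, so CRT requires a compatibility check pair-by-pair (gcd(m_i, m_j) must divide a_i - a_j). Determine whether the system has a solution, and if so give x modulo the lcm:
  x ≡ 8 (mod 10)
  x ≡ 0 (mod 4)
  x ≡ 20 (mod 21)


Moduli 10, 4, 21 are not pairwise coprime, so CRT works modulo lcm(m_i) when all pairwise compatibility conditions hold.
Pairwise compatibility: gcd(m_i, m_j) must divide a_i - a_j for every pair.
Merge one congruence at a time:
  Start: x ≡ 8 (mod 10).
  Combine with x ≡ 0 (mod 4): gcd(10, 4) = 2; 0 - 8 = -8, which IS divisible by 2, so compatible.
    Write x = 8 + 10·t and substitute into x ≡ 0 (mod 4): 10·t ≡ 0 − 8 = -8 (mod 4).
    Divide the congruence (and modulus) by g = 2: 5·t ≡ -4 (mod 2).
    Reduce coefficients mod 2: 1·t ≡ 0 (mod 2).
    So t ≡ 0 (mod 2).
    Then x = 8 + 10·0 = 8, valid modulo lcm(10, 4) = 20: x ≡ 8 (mod 20).
  Combine with x ≡ 20 (mod 21): gcd(20, 21) = 1; 20 - 8 = 12, which IS divisible by 1, so compatible.
    Write x = 8 + 20·t and substitute into x ≡ 20 (mod 21): 20·t ≡ 20 − 8 = 12 (mod 21).
    The inverse of 20 mod 21 is 20 (since 20·20 = 400 = 19·21 + 1), so t ≡ 20·12 = 240 ≡ 9 (mod 21).
    Then x = 8 + 20·9 = 188, valid modulo lcm(20, 21) = 420: x ≡ 188 (mod 420).
Verify: 188 mod 10 = 8, 188 mod 4 = 0, 188 mod 21 = 20.

x ≡ 188 (mod 420).


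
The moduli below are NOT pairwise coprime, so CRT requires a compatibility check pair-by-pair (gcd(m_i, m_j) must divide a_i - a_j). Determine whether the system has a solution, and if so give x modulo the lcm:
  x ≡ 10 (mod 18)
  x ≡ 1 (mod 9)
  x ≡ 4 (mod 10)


Moduli 18, 9, 10 are not pairwise coprime, so CRT works modulo lcm(m_i) when all pairwise compatibility conditions hold.
Pairwise compatibility: gcd(m_i, m_j) must divide a_i - a_j for every pair.
Merge one congruence at a time:
  Start: x ≡ 10 (mod 18).
  Combine with x ≡ 1 (mod 9): gcd(18, 9) = 9; 1 - 10 = -9, which IS divisible by 9, so compatible.
    Write x = 10 + 18·t and substitute into x ≡ 1 (mod 9): 18·t ≡ 1 − 10 = -9 (mod 9).
    Divide the congruence (and modulus) by g = 9: 2·t ≡ -1 (mod 1).
    Modulo 1 every t works; take t = 0.
    Then x = 10 + 18·0 = 10, valid modulo lcm(18, 9) = 18: x ≡ 10 (mod 18).
  Combine with x ≡ 4 (mod 10): gcd(18, 10) = 2; 4 - 10 = -6, which IS divisible by 2, so compatible.
    Write x = 10 + 18·t and substitute into x ≡ 4 (mod 10): 18·t ≡ 4 − 10 = -6 (mod 10).
    Divide the congruence (and modulus) by g = 2: 9·t ≡ -3 (mod 5).
    Reduce coefficients mod 5: 4·t ≡ 2 (mod 5).
    The inverse of 4 mod 5 is 4 (since 4·4 = 16 = 3·5 + 1), so t ≡ 4·2 = 8 ≡ 3 (mod 5).
    Then x = 10 + 18·3 = 64, valid modulo lcm(18, 10) = 90: x ≡ 64 (mod 90).
Verify: 64 mod 18 = 10, 64 mod 9 = 1, 64 mod 10 = 4.

x ≡ 64 (mod 90).


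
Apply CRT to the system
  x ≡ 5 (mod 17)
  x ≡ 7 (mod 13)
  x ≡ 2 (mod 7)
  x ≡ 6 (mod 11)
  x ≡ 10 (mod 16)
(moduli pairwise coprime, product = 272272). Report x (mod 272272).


Product of moduli M = 17 · 13 · 7 · 11 · 16 = 272272.
Merge one congruence at a time:
  Start: x ≡ 5 (mod 17).
  Combine with x ≡ 7 (mod 13); new modulus lcm = 221.
    Write x = 5 + 17·t and substitute into x ≡ 7 (mod 13): 17·t ≡ 7 − 5 = 2 (mod 13).
    Reduce coefficients mod 13: 4·t ≡ 2 (mod 13).
    The inverse of 4 mod 13 is 10 (since 4·10 = 40 = 3·13 + 1), so t ≡ 10·2 = 20 ≡ 7 (mod 13).
    Then x = 5 + 17·7 = 124, valid modulo lcm(17, 13) = 221: x ≡ 124 (mod 221).
  Combine with x ≡ 2 (mod 7); new modulus lcm = 1547.
    Write x = 124 + 221·t and substitute into x ≡ 2 (mod 7): 221·t ≡ 2 − 124 = -122 (mod 7).
    Reduce coefficients mod 7: 4·t ≡ 4 (mod 7).
    The inverse of 4 mod 7 is 2 (since 4·2 = 8 = 1·7 + 1), so t ≡ 2·4 = 8 ≡ 1 (mod 7).
    Then x = 124 + 221·1 = 345, valid modulo lcm(221, 7) = 1547: x ≡ 345 (mod 1547).
  Combine with x ≡ 6 (mod 11); new modulus lcm = 17017.
    Write x = 345 + 1547·t and substitute into x ≡ 6 (mod 11): 1547·t ≡ 6 − 345 = -339 (mod 11).
    Reduce coefficients mod 11: 7·t ≡ 2 (mod 11).
    The inverse of 7 mod 11 is 8 (since 7·8 = 56 = 5·11 + 1), so t ≡ 8·2 = 16 ≡ 5 (mod 11).
    Then x = 345 + 1547·5 = 8080, valid modulo lcm(1547, 11) = 17017: x ≡ 8080 (mod 17017).
  Combine with x ≡ 10 (mod 16); new modulus lcm = 272272.
    Write x = 8080 + 17017·t and substitute into x ≡ 10 (mod 16): 17017·t ≡ 10 − 8080 = -8070 (mod 16).
    Reduce coefficients mod 16: 9·t ≡ 10 (mod 16).
    The inverse of 9 mod 16 is 9 (since 9·9 = 81 = 5·16 + 1), so t ≡ 9·10 = 90 ≡ 10 (mod 16).
    Then x = 8080 + 17017·10 = 178250, valid modulo lcm(17017, 16) = 272272: x ≡ 178250 (mod 272272).
Verify against each original: 178250 mod 17 = 5, 178250 mod 13 = 7, 178250 mod 7 = 2, 178250 mod 11 = 6, 178250 mod 16 = 10.

x ≡ 178250 (mod 272272).


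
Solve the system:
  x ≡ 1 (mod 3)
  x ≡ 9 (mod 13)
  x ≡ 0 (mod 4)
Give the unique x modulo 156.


Moduli 3, 13, 4 are pairwise coprime; by CRT there is a unique solution modulo M = 3 · 13 · 4 = 156.
Solve pairwise, accumulating the modulus:
  Start with x ≡ 1 (mod 3).
  Combine with x ≡ 9 (mod 13): since gcd(3, 13) = 1, we get a unique residue mod 39.
    Write x = 1 + 3·t and substitute into x ≡ 9 (mod 13): 3·t ≡ 9 − 1 = 8 (mod 13).
    The inverse of 3 mod 13 is 9 (since 3·9 = 27 = 2·13 + 1), so t ≡ 9·8 = 72 ≡ 7 (mod 13).
    Then x = 1 + 3·7 = 22, valid modulo lcm(3, 13) = 39: x ≡ 22 (mod 39).
  Combine with x ≡ 0 (mod 4): since gcd(39, 4) = 1, we get a unique residue mod 156.
    Write x = 22 + 39·t and substitute into x ≡ 0 (mod 4): 39·t ≡ 0 − 22 = -22 (mod 4).
    Reduce coefficients mod 4: 3·t ≡ 2 (mod 4).
    The inverse of 3 mod 4 is 3 (since 3·3 = 9 = 2·4 + 1), so t ≡ 3·2 = 6 ≡ 2 (mod 4).
    Then x = 22 + 39·2 = 100, valid modulo lcm(39, 4) = 156: x ≡ 100 (mod 156).
Verify: 100 mod 3 = 1 ✓, 100 mod 13 = 9 ✓, 100 mod 4 = 0 ✓.

x ≡ 100 (mod 156).


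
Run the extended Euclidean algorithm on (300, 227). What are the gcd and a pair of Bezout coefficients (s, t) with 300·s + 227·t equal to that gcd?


Euclidean algorithm on (300, 227) — divide until remainder is 0:
  300 = 1 · 227 + 73
  227 = 3 · 73 + 8
  73 = 9 · 8 + 1
  8 = 8 · 1 + 0
gcd(300, 227) = 1.
Track Bezout coefficients alongside the remainders: start with r₀ = 300 = a·1 + b·0 (s = 1, t = 0) and r₁ = 227 = a·0 + b·1 (s = 0, t = 1); each new remainder r_{k+1} = r_{k-1} − q_k·r_k inherits s_{k+1} = s_{k-1} − q_k·s_k, t_{k+1} = t_{k-1} − q_k·t_k, so r_k = a·s_k + b·t_k at every step:
  q = 1: r = 73, s = 1 − 1·0 = 1, t = 0 − 1·1 = -1  (check: 300·1 + 227·(-1) = 73)
  q = 3: r = 8, s = 0 − 3·1 = -3, t = 1 − 3·(-1) = 4  (check: 300·(-3) + 227·4 = 8)
  q = 9: r = 1, s = 1 − 9·(-3) = 28, t = -1 − 9·4 = -37  (check: 300·28 + 227·(-37) = 1)
The row with r = 1 (the gcd) gives the Bezout coefficients s = 28, t = -37.
Result: 300 · (28) + 227 · (-37) = 1.

gcd(300, 227) = 1; s = 28, t = -37 (check: 300·28 + 227·(-37) = 1).


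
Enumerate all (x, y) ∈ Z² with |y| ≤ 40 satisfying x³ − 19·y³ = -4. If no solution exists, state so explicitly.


The equation is x³ - 19y³ = -4. For fixed y, x³ = 19·y³ − 4, so a solution requires the RHS to be a perfect cube.
Strategy: iterate y from -40 to 40, compute RHS = 19·y³ − 4, and check whether it is a (positive or negative) perfect cube.
Check small values of y:
  y = 0: RHS = -4 is not a perfect cube.
  y = 1: RHS = 15 is not a perfect cube.
  y = -1: RHS = -23 is not a perfect cube.
  y = 2: RHS = 148 is not a perfect cube.
  y = -2: RHS = -156 is not a perfect cube.
  y = 3: RHS = 509 is not a perfect cube.
  y = -3: RHS = -517 is not a perfect cube.
Continuing the search up to |y| = 40 finds no solutions either.
No (x, y) in the scanned range satisfies the equation.

No integer solutions with |y| ≤ 40.


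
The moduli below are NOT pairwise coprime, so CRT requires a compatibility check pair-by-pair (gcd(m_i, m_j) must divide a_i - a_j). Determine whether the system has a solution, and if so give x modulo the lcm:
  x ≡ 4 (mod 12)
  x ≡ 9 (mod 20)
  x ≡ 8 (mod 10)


Moduli 12, 20, 10 are not pairwise coprime, so CRT works modulo lcm(m_i) when all pairwise compatibility conditions hold.
Pairwise compatibility: gcd(m_i, m_j) must divide a_i - a_j for every pair.
Merge one congruence at a time:
  Start: x ≡ 4 (mod 12).
  Combine with x ≡ 9 (mod 20): gcd(12, 20) = 4, and 9 - 4 = 5 is NOT divisible by 4.
    ⇒ system is inconsistent (no integer solution).

No solution (the system is inconsistent).


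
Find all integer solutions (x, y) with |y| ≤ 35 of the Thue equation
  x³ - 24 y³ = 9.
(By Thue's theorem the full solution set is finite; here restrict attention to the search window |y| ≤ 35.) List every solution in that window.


The equation is x³ - 24y³ = 9. For fixed y, x³ = 24·y³ + 9, so a solution requires the RHS to be a perfect cube.
Strategy: iterate y from -35 to 35, compute RHS = 24·y³ + 9, and check whether it is a (positive or negative) perfect cube.
Check small values of y:
  y = 0: RHS = 9 is not a perfect cube.
  y = 1: RHS = 33 is not a perfect cube.
  y = -1: RHS = -15 is not a perfect cube.
  y = 2: RHS = 201 is not a perfect cube.
  y = -2: RHS = -183 is not a perfect cube.
  y = 3: RHS = 657 is not a perfect cube.
  y = -3: RHS = -639 is not a perfect cube.
Continuing the search up to |y| = 35 finds no solutions either.
No (x, y) in the scanned range satisfies the equation.

No integer solutions with |y| ≤ 35.


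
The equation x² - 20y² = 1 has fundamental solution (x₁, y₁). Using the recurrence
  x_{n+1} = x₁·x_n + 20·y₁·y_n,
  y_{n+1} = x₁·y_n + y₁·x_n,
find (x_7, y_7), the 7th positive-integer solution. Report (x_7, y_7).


Step 1: Find the fundamental solution (x₁, y₁) of x² - 20y² = 1.
  Expand √20 as a continued fraction. a₀ = ⌊√20⌋ = 4; iterate m_{k+1} = d_k·a_k − m_k, d_{k+1} = (20 − m_{k+1}²)/d_k, a_{k+1} = ⌊(a₀ + m_{k+1})/d_{k+1}⌋ (starting m₀ = 0, d₀ = 1), with convergents p_k = a_k·p_{k-1} + p_{k-2}, q_k = a_k·q_{k-1} + q_{k-2} (p₋₁ = 1, q₋₁ = 0):
  k = 0: a₀ = 4; p₀/q₀ = 4/1; p₀² − 20·q₀² = 16 − 20 = -4.
  k = 1: m = 4, d = 4, a = ⌊(4 + 4)/4⌋ = 2; p/q = (2·4 + 1)/(2·1 + 0) = 9/2; p² − 20·q² = 81 − 80 = 1.
  The first convergent with p² − 20·q² = 1 gives the fundamental solution (x₁, y₁) = (9, 2).
Step 2: Apply the recurrence (x_{n+1}, y_{n+1}) = (x₁x_n + 20y₁y_n, x₁y_n + y₁x_n) repeatedly.
  From (x_1, y_1) = (9, 2): x_2 = 9·9 + 20·2·2 = 161; y_2 = 9·2 + 2·9 = 36.
  From (x_2, y_2) = (161, 36): x_3 = 9·161 + 20·2·36 = 2889; y_3 = 9·36 + 2·161 = 646.
  From (x_3, y_3) = (2889, 646): x_4 = 9·2889 + 20·2·646 = 51841; y_4 = 9·646 + 2·2889 = 11592.
  From (x_4, y_4) = (51841, 11592): x_5 = 9·51841 + 20·2·11592 = 930249; y_5 = 9·11592 + 2·51841 = 208010.
  From (x_5, y_5) = (930249, 208010): x_6 = 9·930249 + 20·2·208010 = 16692641; y_6 = 9·208010 + 2·930249 = 3732588.
  From (x_6, y_6) = (16692641, 3732588): x_7 = 9·16692641 + 20·2·3732588 = 299537289; y_7 = 9·3732588 + 2·16692641 = 66978574.
Step 3: Verify x_7² - 20·y_7² = 89722587501469521 - 89722587501469520 = 1 (should be 1). ✓

(x_1, y_1) = (9, 2); (x_7, y_7) = (299537289, 66978574).


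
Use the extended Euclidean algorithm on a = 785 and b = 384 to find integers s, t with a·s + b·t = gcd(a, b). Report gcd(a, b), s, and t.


Euclidean algorithm on (785, 384) — divide until remainder is 0:
  785 = 2 · 384 + 17
  384 = 22 · 17 + 10
  17 = 1 · 10 + 7
  10 = 1 · 7 + 3
  7 = 2 · 3 + 1
  3 = 3 · 1 + 0
gcd(785, 384) = 1.
Track Bezout coefficients alongside the remainders: start with r₀ = 785 = a·1 + b·0 (s = 1, t = 0) and r₁ = 384 = a·0 + b·1 (s = 0, t = 1); each new remainder r_{k+1} = r_{k-1} − q_k·r_k inherits s_{k+1} = s_{k-1} − q_k·s_k, t_{k+1} = t_{k-1} − q_k·t_k, so r_k = a·s_k + b·t_k at every step:
  q = 2: r = 17, s = 1 − 2·0 = 1, t = 0 − 2·1 = -2  (check: 785·1 + 384·(-2) = 17)
  q = 22: r = 10, s = 0 − 22·1 = -22, t = 1 − 22·(-2) = 45  (check: 785·(-22) + 384·45 = 10)
  q = 1: r = 7, s = 1 − 1·(-22) = 23, t = -2 − 1·45 = -47  (check: 785·23 + 384·(-47) = 7)
  q = 1: r = 3, s = -22 − 1·23 = -45, t = 45 − 1·(-47) = 92  (check: 785·(-45) + 384·92 = 3)
  q = 2: r = 1, s = 23 − 2·(-45) = 113, t = -47 − 2·92 = -231  (check: 785·113 + 384·(-231) = 1)
The row with r = 1 (the gcd) gives the Bezout coefficients s = 113, t = -231.
Result: 785 · (113) + 384 · (-231) = 1.

gcd(785, 384) = 1; s = 113, t = -231 (check: 785·113 + 384·(-231) = 1).


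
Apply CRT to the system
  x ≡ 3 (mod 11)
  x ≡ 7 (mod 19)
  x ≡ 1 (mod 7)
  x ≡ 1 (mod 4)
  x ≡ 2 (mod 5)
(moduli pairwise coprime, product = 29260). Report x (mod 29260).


Product of moduli M = 11 · 19 · 7 · 4 · 5 = 29260.
Merge one congruence at a time:
  Start: x ≡ 3 (mod 11).
  Combine with x ≡ 7 (mod 19); new modulus lcm = 209.
    Write x = 3 + 11·t and substitute into x ≡ 7 (mod 19): 11·t ≡ 7 − 3 = 4 (mod 19).
    The inverse of 11 mod 19 is 7 (since 11·7 = 77 = 4·19 + 1), so t ≡ 7·4 = 28 ≡ 9 (mod 19).
    Then x = 3 + 11·9 = 102, valid modulo lcm(11, 19) = 209: x ≡ 102 (mod 209).
  Combine with x ≡ 1 (mod 7); new modulus lcm = 1463.
    Write x = 102 + 209·t and substitute into x ≡ 1 (mod 7): 209·t ≡ 1 − 102 = -101 (mod 7).
    Reduce coefficients mod 7: 6·t ≡ 4 (mod 7).
    The inverse of 6 mod 7 is 6 (since 6·6 = 36 = 5·7 + 1), so t ≡ 6·4 = 24 ≡ 3 (mod 7).
    Then x = 102 + 209·3 = 729, valid modulo lcm(209, 7) = 1463: x ≡ 729 (mod 1463).
  Combine with x ≡ 1 (mod 4); new modulus lcm = 5852.
    Write x = 729 + 1463·t and substitute into x ≡ 1 (mod 4): 1463·t ≡ 1 − 729 = -728 (mod 4).
    Reduce coefficients mod 4: 3·t ≡ 0 (mod 4).
    The inverse of 3 mod 4 is 3 (since 3·3 = 9 = 2·4 + 1), so t ≡ 3·0 = 0 ≡ 0 (mod 4).
    Then x = 729 + 1463·0 = 729, valid modulo lcm(1463, 4) = 5852: x ≡ 729 (mod 5852).
  Combine with x ≡ 2 (mod 5); new modulus lcm = 29260.
    Write x = 729 + 5852·t and substitute into x ≡ 2 (mod 5): 5852·t ≡ 2 − 729 = -727 (mod 5).
    Reduce coefficients mod 5: 2·t ≡ 3 (mod 5).
    The inverse of 2 mod 5 is 3 (since 2·3 = 6 = 1·5 + 1), so t ≡ 3·3 = 9 ≡ 4 (mod 5).
    Then x = 729 + 5852·4 = 24137, valid modulo lcm(5852, 5) = 29260: x ≡ 24137 (mod 29260).
Verify against each original: 24137 mod 11 = 3, 24137 mod 19 = 7, 24137 mod 7 = 1, 24137 mod 4 = 1, 24137 mod 5 = 2.

x ≡ 24137 (mod 29260).


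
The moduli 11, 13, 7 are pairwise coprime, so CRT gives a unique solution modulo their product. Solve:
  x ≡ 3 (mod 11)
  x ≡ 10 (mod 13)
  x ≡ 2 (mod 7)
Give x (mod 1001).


Moduli 11, 13, 7 are pairwise coprime; by CRT there is a unique solution modulo M = 11 · 13 · 7 = 1001.
Solve pairwise, accumulating the modulus:
  Start with x ≡ 3 (mod 11).
  Combine with x ≡ 10 (mod 13): since gcd(11, 13) = 1, we get a unique residue mod 143.
    Write x = 3 + 11·t and substitute into x ≡ 10 (mod 13): 11·t ≡ 10 − 3 = 7 (mod 13).
    The inverse of 11 mod 13 is 6 (since 11·6 = 66 = 5·13 + 1), so t ≡ 6·7 = 42 ≡ 3 (mod 13).
    Then x = 3 + 11·3 = 36, valid modulo lcm(11, 13) = 143: x ≡ 36 (mod 143).
  Combine with x ≡ 2 (mod 7): since gcd(143, 7) = 1, we get a unique residue mod 1001.
    Write x = 36 + 143·t and substitute into x ≡ 2 (mod 7): 143·t ≡ 2 − 36 = -34 (mod 7).
    Reduce coefficients mod 7: 3·t ≡ 1 (mod 7).
    The inverse of 3 mod 7 is 5 (since 3·5 = 15 = 2·7 + 1), so t ≡ 5·1 = 5 ≡ 5 (mod 7).
    Then x = 36 + 143·5 = 751, valid modulo lcm(143, 7) = 1001: x ≡ 751 (mod 1001).
Verify: 751 mod 11 = 3 ✓, 751 mod 13 = 10 ✓, 751 mod 7 = 2 ✓.

x ≡ 751 (mod 1001).


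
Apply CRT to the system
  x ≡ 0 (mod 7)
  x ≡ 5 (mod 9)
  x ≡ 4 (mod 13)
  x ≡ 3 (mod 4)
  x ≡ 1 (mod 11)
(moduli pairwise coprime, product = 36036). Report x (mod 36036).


Product of moduli M = 7 · 9 · 13 · 4 · 11 = 36036.
Merge one congruence at a time:
  Start: x ≡ 0 (mod 7).
  Combine with x ≡ 5 (mod 9); new modulus lcm = 63.
    Write x = 0 + 7·t and substitute into x ≡ 5 (mod 9): 7·t ≡ 5 − 0 = 5 (mod 9).
    The inverse of 7 mod 9 is 4 (since 7·4 = 28 = 3·9 + 1), so t ≡ 4·5 = 20 ≡ 2 (mod 9).
    Then x = 0 + 7·2 = 14, valid modulo lcm(7, 9) = 63: x ≡ 14 (mod 63).
  Combine with x ≡ 4 (mod 13); new modulus lcm = 819.
    Write x = 14 + 63·t and substitute into x ≡ 4 (mod 13): 63·t ≡ 4 − 14 = -10 (mod 13).
    Reduce coefficients mod 13: 11·t ≡ 3 (mod 13).
    The inverse of 11 mod 13 is 6 (since 11·6 = 66 = 5·13 + 1), so t ≡ 6·3 = 18 ≡ 5 (mod 13).
    Then x = 14 + 63·5 = 329, valid modulo lcm(63, 13) = 819: x ≡ 329 (mod 819).
  Combine with x ≡ 3 (mod 4); new modulus lcm = 3276.
    Write x = 329 + 819·t and substitute into x ≡ 3 (mod 4): 819·t ≡ 3 − 329 = -326 (mod 4).
    Reduce coefficients mod 4: 3·t ≡ 2 (mod 4).
    The inverse of 3 mod 4 is 3 (since 3·3 = 9 = 2·4 + 1), so t ≡ 3·2 = 6 ≡ 2 (mod 4).
    Then x = 329 + 819·2 = 1967, valid modulo lcm(819, 4) = 3276: x ≡ 1967 (mod 3276).
  Combine with x ≡ 1 (mod 11); new modulus lcm = 36036.
    Write x = 1967 + 3276·t and substitute into x ≡ 1 (mod 11): 3276·t ≡ 1 − 1967 = -1966 (mod 11).
    Reduce coefficients mod 11: 9·t ≡ 3 (mod 11).
    The inverse of 9 mod 11 is 5 (since 9·5 = 45 = 4·11 + 1), so t ≡ 5·3 = 15 ≡ 4 (mod 11).
    Then x = 1967 + 3276·4 = 15071, valid modulo lcm(3276, 11) = 36036: x ≡ 15071 (mod 36036).
Verify against each original: 15071 mod 7 = 0, 15071 mod 9 = 5, 15071 mod 13 = 4, 15071 mod 4 = 3, 15071 mod 11 = 1.

x ≡ 15071 (mod 36036).


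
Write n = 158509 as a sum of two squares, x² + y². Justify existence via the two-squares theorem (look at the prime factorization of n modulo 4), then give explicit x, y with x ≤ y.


Step 1: Factor n = 158509 = 13 · 89 · 137.
Step 2: Check the mod-4 condition on each prime factor: 13 ≡ 1 (mod 4), exponent 1; 89 ≡ 1 (mod 4), exponent 1; 137 ≡ 1 (mod 4), exponent 1.
All primes ≡ 3 (mod 4) appear to even exponent (or don't appear), so by the two-squares theorem n IS expressible as a sum of two squares.
Step 3: Build a representation. Here n = 13 · 89 · 137 is a product of primes ≡ 1 (mod 4). Each prime p ≡ 1 (mod 4) is itself a sum of two squares; find a² by testing p − a² for a perfect square:
  13: 13 − 1² = 12, 13 − 2² = 9 = 3² ⇒ 13 = 2² + 3².
  89: 89 − 1² = 88, 89 − 2² = 85, 89 − 3² = 80, 89 − 4² = 73, 89 − 5² = 64 = 8² ⇒ 89 = 5² + 8².
  137: 137 − 1² = 136, 137 − 2² = 133, 137 − 3² = 128, 137 − 4² = 121 = 11² ⇒ 137 = 4² + 11².
  Combine using the Brahmagupta–Fibonacci identity (a² + b²)(c² + d²) = (ac − bd)² + (ad + bc)² = (ac + bd)² + (ad − bc)²:
  13 · 89 = 1157: from (2² + 3²)(5² + 8²), take (2·5 − 3·8, 2·8 + 3·5) = (10 − 24, 16 + 15) = (-14, 31); dropping signs (only squares matter) gives (14, 31); check 14² + 31² = 196 + 961 = 1157 ✓.
  1157 · 137 = 158509: from (14² + 31²)(4² + 11²), take (14·4 − 31·11, 14·11 + 31·4) = (56 − 341, 154 + 124) = (-285, 278); dropping signs (only squares matter) gives (285, 278); check 285² + 278² = 81225 + 77284 = 158509 ✓.
Step 4: Order so x ≤ y and verify: 278² + 285² = 77284 + 81225 = 158509 = n. ✓

n = 158509 = 278² + 285² (one valid representation with x ≤ y).


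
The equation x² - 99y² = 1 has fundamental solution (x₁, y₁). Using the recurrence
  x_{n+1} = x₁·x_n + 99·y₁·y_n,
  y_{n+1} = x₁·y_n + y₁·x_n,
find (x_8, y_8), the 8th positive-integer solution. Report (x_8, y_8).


Step 1: Find the fundamental solution (x₁, y₁) of x² - 99y² = 1.
  Expand √99 as a continued fraction. a₀ = ⌊√99⌋ = 9; iterate m_{k+1} = d_k·a_k − m_k, d_{k+1} = (99 − m_{k+1}²)/d_k, a_{k+1} = ⌊(a₀ + m_{k+1})/d_{k+1}⌋ (starting m₀ = 0, d₀ = 1), with convergents p_k = a_k·p_{k-1} + p_{k-2}, q_k = a_k·q_{k-1} + q_{k-2} (p₋₁ = 1, q₋₁ = 0):
  k = 0: a₀ = 9; p₀/q₀ = 9/1; p₀² − 99·q₀² = 81 − 99 = -18.
  k = 1: m = 9, d = 18, a = ⌊(9 + 9)/18⌋ = 1; p/q = (1·9 + 1)/(1·1 + 0) = 10/1; p² − 99·q² = 100 − 99 = 1.
  The first convergent with p² − 99·q² = 1 gives the fundamental solution (x₁, y₁) = (10, 1).
Step 2: Apply the recurrence (x_{n+1}, y_{n+1}) = (x₁x_n + 99y₁y_n, x₁y_n + y₁x_n) repeatedly.
  From (x_1, y_1) = (10, 1): x_2 = 10·10 + 99·1·1 = 199; y_2 = 10·1 + 1·10 = 20.
  From (x_2, y_2) = (199, 20): x_3 = 10·199 + 99·1·20 = 3970; y_3 = 10·20 + 1·199 = 399.
  From (x_3, y_3) = (3970, 399): x_4 = 10·3970 + 99·1·399 = 79201; y_4 = 10·399 + 1·3970 = 7960.
  From (x_4, y_4) = (79201, 7960): x_5 = 10·79201 + 99·1·7960 = 1580050; y_5 = 10·7960 + 1·79201 = 158801.
  From (x_5, y_5) = (1580050, 158801): x_6 = 10·1580050 + 99·1·158801 = 31521799; y_6 = 10·158801 + 1·1580050 = 3168060.
  From (x_6, y_6) = (31521799, 3168060): x_7 = 10·31521799 + 99·1·3168060 = 628855930; y_7 = 10·3168060 + 1·31521799 = 63202399.
  From (x_7, y_7) = (628855930, 63202399): x_8 = 10·628855930 + 99·1·63202399 = 12545596801; y_8 = 10·63202399 + 1·628855930 = 1260879920.
Step 3: Verify x_8² - 99·y_8² = 157391999093261433601 - 157391999093261433600 = 1 (should be 1). ✓

(x_1, y_1) = (10, 1); (x_8, y_8) = (12545596801, 1260879920).


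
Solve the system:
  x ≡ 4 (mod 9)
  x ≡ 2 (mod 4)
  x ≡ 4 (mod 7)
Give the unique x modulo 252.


Moduli 9, 4, 7 are pairwise coprime; by CRT there is a unique solution modulo M = 9 · 4 · 7 = 252.
Solve pairwise, accumulating the modulus:
  Start with x ≡ 4 (mod 9).
  Combine with x ≡ 2 (mod 4): since gcd(9, 4) = 1, we get a unique residue mod 36.
    Write x = 4 + 9·t and substitute into x ≡ 2 (mod 4): 9·t ≡ 2 − 4 = -2 (mod 4).
    Reduce coefficients mod 4: 1·t ≡ 2 (mod 4).
    So t ≡ 2 (mod 4).
    Then x = 4 + 9·2 = 22, valid modulo lcm(9, 4) = 36: x ≡ 22 (mod 36).
  Combine with x ≡ 4 (mod 7): since gcd(36, 7) = 1, we get a unique residue mod 252.
    Write x = 22 + 36·t and substitute into x ≡ 4 (mod 7): 36·t ≡ 4 − 22 = -18 (mod 7).
    Reduce coefficients mod 7: 1·t ≡ 3 (mod 7).
    So t ≡ 3 (mod 7).
    Then x = 22 + 36·3 = 130, valid modulo lcm(36, 7) = 252: x ≡ 130 (mod 252).
Verify: 130 mod 9 = 4 ✓, 130 mod 4 = 2 ✓, 130 mod 7 = 4 ✓.

x ≡ 130 (mod 252).
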